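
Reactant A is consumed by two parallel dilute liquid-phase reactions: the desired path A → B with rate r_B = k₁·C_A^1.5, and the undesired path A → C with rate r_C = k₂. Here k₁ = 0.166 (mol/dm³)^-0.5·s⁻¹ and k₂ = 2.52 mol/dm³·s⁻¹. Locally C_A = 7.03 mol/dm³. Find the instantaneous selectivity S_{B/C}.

S_{B/C} = r_B/r_C = (k₁·C_A^1.5)/(k₂) = (k₁/k₂)·C_A^1.5.
= (0.166×7.030^1.5) / (2.52) = 3.094/2.520 = 1.23.

1.23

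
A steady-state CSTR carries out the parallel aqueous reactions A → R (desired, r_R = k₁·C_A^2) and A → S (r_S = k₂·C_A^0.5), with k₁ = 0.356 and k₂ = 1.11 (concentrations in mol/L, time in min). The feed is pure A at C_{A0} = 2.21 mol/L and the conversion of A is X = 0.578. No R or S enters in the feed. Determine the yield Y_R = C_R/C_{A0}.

0.130

Exit C_A = C_{A0}(1−X) = 2.21×0.422 = 0.9326 mol/L.
In a CSTR the entire volume is at exit conditions, so r_R = 0.356×0.9326^2 = 0.3096 and r_S = 1.11×0.9326^0.5 = 1.072.
Fraction of consumed A going to R: r_R/(r_R+r_S) = 0.2241.
C_R = 0.2241·C_{A0}·X = 0.2241×2.21×0.578 = 0.286 mol/L; Y_R = C_R/C_{A0} = 0.130.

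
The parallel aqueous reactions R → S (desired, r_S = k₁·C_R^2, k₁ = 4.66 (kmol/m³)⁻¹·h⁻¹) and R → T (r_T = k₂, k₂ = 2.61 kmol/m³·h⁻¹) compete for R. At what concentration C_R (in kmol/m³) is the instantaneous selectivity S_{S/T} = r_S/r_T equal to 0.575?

0.567 kmol/m³

S_{S/T} = (k₁/k₂)·C_R^2 ⇒ C_R = (S·k₂/k₁)^(0.5).
= (0.575×2.61/4.66)^(0.5) = (0.3220)^(0.5) = 0.567 kmol/m³.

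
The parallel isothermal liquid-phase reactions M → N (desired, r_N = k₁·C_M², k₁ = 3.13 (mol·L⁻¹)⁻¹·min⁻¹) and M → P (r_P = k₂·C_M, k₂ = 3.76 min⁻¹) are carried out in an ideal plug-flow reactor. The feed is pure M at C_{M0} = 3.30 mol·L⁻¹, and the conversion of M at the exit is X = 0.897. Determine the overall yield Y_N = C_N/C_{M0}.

0.507

C_M = C_{M0}(1−X) = 0.3399 mol·L⁻¹.
Along a PFR/batch, dC_P/dC_M = −r_P/(r_N+r_P) = −k₂/(k₂+k₁·C_M).
Integrating from C_{M0} to C_M: C_P = (3.76/3.13)·ln[(3.76+3.13·3.30)/(3.76+3.13·0.340)] = 1.201·ln(14.09/4.824) = 1.288 mol·L⁻¹.
Then C_N = (C_{M0}−C_M) − C_P = 2.960 − 1.288 = 1.673 mol·L⁻¹.
Y_N = C_N/C_{M0} = 1.673/3.30 = 0.507.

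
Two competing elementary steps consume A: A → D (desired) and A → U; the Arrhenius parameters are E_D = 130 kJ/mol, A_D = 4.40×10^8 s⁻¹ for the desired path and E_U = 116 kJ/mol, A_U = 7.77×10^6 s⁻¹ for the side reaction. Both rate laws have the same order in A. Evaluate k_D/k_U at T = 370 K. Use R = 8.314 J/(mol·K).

0.598

With equal orders, S_{D/U} = k_D/k_U = (A_D/A_U)·exp[(E_U−E_D)/(RT)].
(E_U−E_D)/(RT) = (116−130)×10³/(8.314×370) = -14000/3076 = -4.551.
k_D/k_U = (4.40×10^8/7.77×10^6)·exp(-4.551) = 56.63 × 0.01056 = 0.598.
Since E_D > E_U, raising the temperature improves selectivity toward D.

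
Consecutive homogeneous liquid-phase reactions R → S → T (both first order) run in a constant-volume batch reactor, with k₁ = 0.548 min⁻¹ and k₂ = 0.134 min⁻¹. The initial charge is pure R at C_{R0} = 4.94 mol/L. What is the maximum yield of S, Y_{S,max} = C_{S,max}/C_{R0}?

0.634

At the optimum, C_{S,max}/C_{R0} = (k₁/k₂)^[k₂/(k₂−k₁)].
= (0.548/0.134)^(0.134/(0.134−0.548)) = (4.090)^(-0.3237) = 0.6339.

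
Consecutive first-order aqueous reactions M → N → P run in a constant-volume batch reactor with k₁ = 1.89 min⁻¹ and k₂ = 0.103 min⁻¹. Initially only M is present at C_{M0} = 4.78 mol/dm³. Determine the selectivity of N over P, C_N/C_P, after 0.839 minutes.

18.1

Solving the coupled first-order balances gives C_N(t) = [k₁/(k₂−k₁)]·C_{M0}·(e^(−k₁t) − e^(−k₂t)).
e^(−k₁t) = e^(−1.89×0.839) = e^(−1.586) = 0.2048; e^(−k₂t) = e^(−0.08642) = 0.9172.
C_N = 1.89×4.78/(0.103−1.89) × (0.2048−0.9172) = (-5.056)×(-0.7124) = 3.602 mol/dm³.
C_M = C_{M0}e^(−k₁t) = 0.9790 mol/dm³, so C_P = C_{M0}−C_M−C_N = 0.1995 mol/dm³; C_N/C_P = 18.1.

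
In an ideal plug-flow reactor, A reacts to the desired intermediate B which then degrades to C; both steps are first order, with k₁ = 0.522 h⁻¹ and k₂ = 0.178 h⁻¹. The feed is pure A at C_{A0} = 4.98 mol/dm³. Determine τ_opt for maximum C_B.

3.13 h

The intermediate peaks when r₁ = r₂, i.e. k₁e^(−k₁τ) = k₂e^(−k₂τ), giving τ_opt = ln(k₂/k₁)/(k₂−k₁).
= ln(0.178/0.522)/(0.178−0.522) = ln(0.3410)/-0.3440 = -1.076/-0.3440 = 3.13 h.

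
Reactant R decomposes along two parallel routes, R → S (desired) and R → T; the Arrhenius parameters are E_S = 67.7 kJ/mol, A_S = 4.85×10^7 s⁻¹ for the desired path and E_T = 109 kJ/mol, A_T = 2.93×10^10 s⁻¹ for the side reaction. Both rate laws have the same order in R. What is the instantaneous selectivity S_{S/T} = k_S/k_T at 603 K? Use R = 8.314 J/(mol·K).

k_S/k_T = (A_S/A_T)·exp[−(E_S−E_T)/(RT)] = (A_S/A_T)·exp[(E_T−E_S)/(RT)].
(E_T−E_S)/(RT) = (109−67.7)×10³/(8.314×603) = 41300/5013 = 8.238.
k_S/k_T = (4.85×10^7/2.93×10^10)·exp(8.238) = 0.001655 × 3782 = 6.26.

6.26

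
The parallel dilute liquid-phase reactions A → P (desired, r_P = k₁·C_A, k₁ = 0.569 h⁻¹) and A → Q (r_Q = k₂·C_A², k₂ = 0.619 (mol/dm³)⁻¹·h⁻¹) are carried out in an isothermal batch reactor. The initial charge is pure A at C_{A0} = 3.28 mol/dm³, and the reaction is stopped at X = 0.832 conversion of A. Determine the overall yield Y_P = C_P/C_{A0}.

C_A = C_{A0}(1−X) = 0.5510 mol/dm³.
Along a PFR/batch, dC_P/dC_A = −r_P/(r_P+r_Q) = −k₁/(k₁+k₂·C_A).
Integrating from C_{A0} to C_A: C_P = (0.569/0.619)·ln[(0.569+0.619·3.28)/(0.569+0.619·0.551)] = 0.9192·ln(2.599/0.9101) = 0.9647 mol/dm³.
Y_P = C_P/C_{A0} = 0.9647/3.28 = 0.294.

0.294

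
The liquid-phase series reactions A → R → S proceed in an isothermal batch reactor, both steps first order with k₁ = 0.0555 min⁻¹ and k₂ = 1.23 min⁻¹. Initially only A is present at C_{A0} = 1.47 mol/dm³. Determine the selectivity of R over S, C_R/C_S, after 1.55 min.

Solving the coupled first-order balances gives C_R(t) = [k₁/(k₂−k₁)]·C_{A0}·(e^(−k₁t) − e^(−k₂t)).
e^(−k₁t) = e^(−0.0555×1.55) = e^(−0.08603) = 0.9176; e^(−k₂t) = e^(−1.907) = 0.1486.
C_R = 0.0555×1.47/(1.23−0.0555) × (0.9176−0.1486) = 0.06946×0.7690 = 0.05342 mol/dm³.
C_A = C_{A0}e^(−k₁t) = 1.349 mol/dm³, so C_S = C_{A0}−C_A−C_R = 0.06775 mol/dm³; C_R/C_S = 0.788.

0.788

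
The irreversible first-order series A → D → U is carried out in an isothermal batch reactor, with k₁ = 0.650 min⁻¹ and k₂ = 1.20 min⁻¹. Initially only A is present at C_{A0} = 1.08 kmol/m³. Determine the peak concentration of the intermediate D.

At the optimum, C_{D,max}/C_{A0} = (k₁/k₂)^[k₂/(k₂−k₁)].
= (0.650/1.20)^(1.20/(1.20−0.650)) = (0.5417)^(2.182) = 0.2625.
C_{D,max} = 0.2625×1.08 = 0.283 kmol/m³.

0.283 kmol/m³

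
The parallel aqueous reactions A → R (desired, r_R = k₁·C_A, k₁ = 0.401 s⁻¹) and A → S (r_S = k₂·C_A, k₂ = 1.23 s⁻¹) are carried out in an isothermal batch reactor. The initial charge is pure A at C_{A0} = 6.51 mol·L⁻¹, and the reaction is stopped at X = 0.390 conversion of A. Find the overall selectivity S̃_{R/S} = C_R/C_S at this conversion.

0.326

C_A = C_{A0}(1−X) = 3.971 mol·L⁻¹.
Both paths are first order in A, so the instantaneous fraction to R is constant: dC_R/d(−C_A) = k₁/(k₁+k₂) = 0.2459.
C_R = 0.2459·(C_{A0}−C_A) = 0.2459×2.539 = 0.624 mol·L⁻¹.
C_S = (C_{A0}−C_A)−C_R = 1.915 mol·L⁻¹; S̃_{R/S} = 0.6242/1.915 = 0.326.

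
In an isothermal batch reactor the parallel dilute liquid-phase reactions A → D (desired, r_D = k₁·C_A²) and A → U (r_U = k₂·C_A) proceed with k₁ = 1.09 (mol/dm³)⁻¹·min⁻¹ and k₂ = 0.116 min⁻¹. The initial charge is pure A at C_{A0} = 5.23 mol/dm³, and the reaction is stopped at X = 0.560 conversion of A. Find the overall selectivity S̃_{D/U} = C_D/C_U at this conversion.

33.6

C_A = C_{A0}(1−X) = 2.301 mol/dm³.
Along a PFR/batch, dC_U/dC_A = −r_U/(r_D+r_U) = −k₂/(k₂+k₁·C_A).
Integrating from C_{A0} to C_A: C_U = (0.116/1.09)·ln[(0.116+1.09·5.23)/(0.116+1.09·2.30)] = 0.1064·ln(5.817/2.624) = 0.08470 mol/dm³.
Then C_D = (C_{A0}−C_A) − C_U = 2.929 − 0.08470 = 2.844 mol/dm³.
S̃_{D/U} = C_D/C_U = 2.844/0.08470 = 33.6.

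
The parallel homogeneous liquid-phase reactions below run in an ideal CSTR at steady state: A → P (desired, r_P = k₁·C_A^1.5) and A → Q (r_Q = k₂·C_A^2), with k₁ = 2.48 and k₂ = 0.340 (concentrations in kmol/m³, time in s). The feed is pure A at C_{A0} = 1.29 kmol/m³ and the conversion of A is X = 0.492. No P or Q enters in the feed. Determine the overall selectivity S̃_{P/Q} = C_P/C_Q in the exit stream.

Exit C_A = C_{A0}(1−X) = 1.29×0.508 = 0.6553 kmol/m³.
A CSTR operates uniformly at the exit composition, giving r_P = 1.316 and r_Q = 0.1460 (each k·C_A^n at C_A = 0.6553).
Overall selectivity = C_P/C_Q = r_Pτ/(r_Qτ) = r_P/r_Q = 9.01.

9.01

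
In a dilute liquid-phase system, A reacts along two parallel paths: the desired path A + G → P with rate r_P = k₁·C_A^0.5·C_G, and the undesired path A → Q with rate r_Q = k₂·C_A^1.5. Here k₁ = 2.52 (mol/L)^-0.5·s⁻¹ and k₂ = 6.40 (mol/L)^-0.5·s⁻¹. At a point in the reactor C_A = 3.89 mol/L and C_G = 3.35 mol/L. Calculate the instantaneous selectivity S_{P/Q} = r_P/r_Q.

S_{P/Q} = r_P/r_Q = (k₁·C_A^0.5·C_G)/(k₂·C_A^1.5) = (k₁/k₂)·C_A⁻¹·C_G.
= (2.52×3.890^0.5×3.350) / (6.40×3.890^1.5) = 16.65/49.10 = 0.339.

0.339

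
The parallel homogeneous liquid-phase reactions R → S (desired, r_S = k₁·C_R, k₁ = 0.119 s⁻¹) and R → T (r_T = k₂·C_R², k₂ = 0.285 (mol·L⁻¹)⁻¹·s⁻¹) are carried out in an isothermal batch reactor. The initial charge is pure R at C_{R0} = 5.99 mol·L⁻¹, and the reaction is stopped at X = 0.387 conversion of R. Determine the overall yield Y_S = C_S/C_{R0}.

C_R = C_{R0}(1−X) = 3.672 mol·L⁻¹.
Along a PFR/batch, dC_S/dC_R = −r_S/(r_S+r_T) = −k₁/(k₁+k₂·C_R).
Integrating from C_{R0} to C_R: C_S = (0.119/0.285)·ln[(0.119+0.285·5.99)/(0.119+0.285·3.67)] = 0.4175·ln(1.826/1.165) = 0.1875 mol·L⁻¹.
Y_S = C_S/C_{R0} = 0.1875/5.99 = 0.0313.

0.0313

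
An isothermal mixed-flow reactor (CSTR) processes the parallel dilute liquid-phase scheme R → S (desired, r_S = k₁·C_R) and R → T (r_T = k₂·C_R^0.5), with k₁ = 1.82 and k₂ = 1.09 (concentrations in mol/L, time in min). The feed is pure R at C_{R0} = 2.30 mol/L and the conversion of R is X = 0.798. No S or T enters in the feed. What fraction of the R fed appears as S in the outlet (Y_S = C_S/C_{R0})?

Exit C_R = C_{R0}(1−X) = 2.30×0.202 = 0.4646 mol/L.
A CSTR operates uniformly at the exit composition, giving r_S = 0.8456 and r_T = 0.7430 (each k·C_R^n at C_R = 0.4646).
Fraction of consumed R going to S: r_S/(r_S+r_T) = 0.5323.
C_S = 0.5323·C_{R0}·X = 0.5323×2.30×0.798 = 0.977 mol/L; Y_S = C_S/C_{R0} = 0.425.

0.425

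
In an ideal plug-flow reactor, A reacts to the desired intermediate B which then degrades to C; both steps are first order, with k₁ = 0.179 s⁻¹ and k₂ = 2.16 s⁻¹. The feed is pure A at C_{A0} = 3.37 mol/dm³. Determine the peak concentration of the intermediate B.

At the optimum, C_{B,max}/C_{A0} = (k₁/k₂)^[k₂/(k₂−k₁)].
= (0.179/2.16)^(2.16/(2.16−0.179)) = (0.08287)^(1.090) = 0.06617.
C_{B,max} = 0.06617×3.37 = 0.223 mol/dm³.

0.223 mol/dm³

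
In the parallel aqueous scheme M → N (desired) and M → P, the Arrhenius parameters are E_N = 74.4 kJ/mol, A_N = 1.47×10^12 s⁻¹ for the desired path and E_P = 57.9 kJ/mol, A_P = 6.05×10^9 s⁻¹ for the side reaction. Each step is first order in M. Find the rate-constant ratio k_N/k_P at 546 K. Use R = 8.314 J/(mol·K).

6.41

With equal orders, S_{N/P} = k_N/k_P = (A_N/A_P)·exp[(E_P−E_N)/(RT)].
(E_P−E_N)/(RT) = (57.9−74.4)×10³/(8.314×546) = -16500/4539 = -3.635.
k_N/k_P = (1.47×10^12/6.05×10^9)·exp(-3.635) = 243.0 × 0.02639 = 6.41.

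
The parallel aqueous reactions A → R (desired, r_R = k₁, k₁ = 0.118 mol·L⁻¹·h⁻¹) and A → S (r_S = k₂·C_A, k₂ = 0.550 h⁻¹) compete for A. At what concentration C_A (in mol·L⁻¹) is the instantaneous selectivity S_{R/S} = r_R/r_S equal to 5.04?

S_{R/S} = (k₁/k₂)·C_A⁻¹ ⇒ C_A = (S·k₂/k₁)^(-1).
= (5.04×0.550/0.118)^(-1) = (23.49)^(-1) = 0.0426 mol·L⁻¹.

0.0426 mol·L⁻¹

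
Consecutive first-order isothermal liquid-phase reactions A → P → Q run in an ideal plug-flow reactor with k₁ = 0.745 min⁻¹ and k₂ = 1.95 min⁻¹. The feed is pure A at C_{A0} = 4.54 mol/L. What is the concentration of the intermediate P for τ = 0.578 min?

The intermediate concentration in a first-order A→B→C sequence is C_P = k₁C_{A0}(e^(−k₁τ) − e^(−k₂τ))/(k₂−k₁).
e^(−k₁τ) = e^(−0.745×0.578) = e^(−0.4306) = 0.6501; e^(−k₂τ) = e^(−1.127) = 0.3240.
C_P = 0.745×4.54/(1.95−0.745) × (0.6501−0.3240) = 2.807×0.3261 = 0.9154 mol/L.

0.915 mol/L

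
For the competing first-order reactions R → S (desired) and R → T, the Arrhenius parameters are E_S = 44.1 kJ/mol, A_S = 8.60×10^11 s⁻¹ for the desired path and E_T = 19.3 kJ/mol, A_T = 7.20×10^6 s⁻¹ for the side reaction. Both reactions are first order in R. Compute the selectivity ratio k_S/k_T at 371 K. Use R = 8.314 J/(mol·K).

38.5

Since both paths have the same order in R, the concentration cancels and S_{S/T} = k_S/k_T = (A_S/A_T)·exp[(E_T−E_S)/(RT)].
(E_T−E_S)/(RT) = (19.3−44.1)×10³/(8.314×371) = -24800/3084 = -8.040.
k_S/k_T = (8.60×10^11/7.20×10^6)·exp(-8.040) = 1.194×10^5 × 3.222×10^-4 = 38.5.
Since E_S > E_T, raising the temperature improves selectivity toward S.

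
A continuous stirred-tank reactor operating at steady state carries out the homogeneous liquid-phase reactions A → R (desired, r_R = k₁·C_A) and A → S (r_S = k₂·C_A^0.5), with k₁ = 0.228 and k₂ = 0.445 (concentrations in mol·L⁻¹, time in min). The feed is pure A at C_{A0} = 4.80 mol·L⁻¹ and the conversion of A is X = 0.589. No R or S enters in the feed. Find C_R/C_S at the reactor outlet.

0.720

Exit C_A = C_{A0}(1−X) = 4.80×0.411 = 1.973 mol·L⁻¹.
In a CSTR the entire volume is at exit conditions, so r_R = 0.228×1.973 = 0.4498 and r_S = 0.445×1.973^0.5 = 0.6250.
Overall selectivity = C_R/C_S = r_Rτ/(r_Sτ) = r_R/r_S = 0.720.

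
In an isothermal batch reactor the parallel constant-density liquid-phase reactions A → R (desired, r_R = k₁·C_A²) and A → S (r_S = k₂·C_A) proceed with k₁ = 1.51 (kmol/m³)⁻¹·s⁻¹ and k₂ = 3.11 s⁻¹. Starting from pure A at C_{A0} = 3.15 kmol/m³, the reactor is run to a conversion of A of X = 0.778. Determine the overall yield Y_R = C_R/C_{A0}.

C_A = C_{A0}(1−X) = 0.6993 kmol/m³.
Along a PFR/batch, dC_S/dC_A = −r_S/(r_R+r_S) = −k₂/(k₂+k₁·C_A).
Integrating from C_{A0} to C_A: C_S = (3.11/1.51)·ln[(3.11+1.51·3.15)/(3.11+1.51·0.699)] = 2.060·ln(7.867/4.166) = 1.309 kmol/m³.
Then C_R = (C_{A0}−C_A) − C_S = 2.451 − 1.309 = 1.141 kmol/m³.
Y_R = C_R/C_{A0} = 1.141/3.15 = 0.362.

0.362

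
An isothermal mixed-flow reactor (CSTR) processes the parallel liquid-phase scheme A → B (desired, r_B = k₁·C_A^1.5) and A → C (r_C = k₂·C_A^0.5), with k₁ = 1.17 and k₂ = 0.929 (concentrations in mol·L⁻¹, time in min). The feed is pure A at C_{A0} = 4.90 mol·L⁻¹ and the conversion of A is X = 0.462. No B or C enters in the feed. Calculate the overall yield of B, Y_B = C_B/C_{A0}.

Exit C_A = C_{A0}(1−X) = 4.90×0.538 = 2.636 mol·L⁻¹.
Rates in a CSTR are evaluated at the outlet concentration: r_B = 1.17×2.636^1.5 = 5.008, r_C = 0.929×2.636^0.5 = 1.508.
Fraction of consumed A going to B: r_B/(r_B+r_C) = 0.7685.
C_B = 0.7685·C_{A0}·X = 0.7685×4.90×0.462 = 1.74 mol·L⁻¹; Y_B = C_B/C_{A0} = 0.355.

0.355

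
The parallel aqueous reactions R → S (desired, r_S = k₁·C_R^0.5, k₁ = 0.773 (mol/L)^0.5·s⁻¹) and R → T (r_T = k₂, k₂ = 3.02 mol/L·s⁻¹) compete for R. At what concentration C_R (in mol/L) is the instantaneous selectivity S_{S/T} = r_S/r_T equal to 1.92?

S_{S/T} = (k₁/k₂)·C_R^0.5 ⇒ C_R = (S·k₂/k₁)^(2).
= (1.92×3.02/0.773)^(2) = (7.501)^(2) = 56.3 mol/L.

56.3 mol/L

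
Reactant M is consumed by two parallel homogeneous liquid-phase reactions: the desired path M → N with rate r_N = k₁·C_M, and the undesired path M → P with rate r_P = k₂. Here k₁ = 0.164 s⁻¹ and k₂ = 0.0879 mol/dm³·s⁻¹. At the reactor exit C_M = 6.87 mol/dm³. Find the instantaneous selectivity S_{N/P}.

S_{N/P} = r_N/r_P = (k₁·C_M)/(k₂) = (k₁/k₂)·C_M.
= (0.164×6.870) / (0.0879) = 1.127/0.08790 = 12.8.

12.8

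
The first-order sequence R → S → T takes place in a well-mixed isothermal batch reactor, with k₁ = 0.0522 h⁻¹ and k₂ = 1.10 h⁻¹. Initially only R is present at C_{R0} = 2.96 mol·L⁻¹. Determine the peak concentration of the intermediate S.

For a first-order series the maximum intermediate yield is C_{S,max}/C_{R0} = (k₁/k₂)^[k₂/(k₂−k₁)].
= (0.0522/1.10)^(1.10/(1.10−0.0522)) = (0.04745)^(1.050) = 0.04077.
C_{S,max} = 0.04077×2.96 = 0.121 mol·L⁻¹.

0.121 mol·L⁻¹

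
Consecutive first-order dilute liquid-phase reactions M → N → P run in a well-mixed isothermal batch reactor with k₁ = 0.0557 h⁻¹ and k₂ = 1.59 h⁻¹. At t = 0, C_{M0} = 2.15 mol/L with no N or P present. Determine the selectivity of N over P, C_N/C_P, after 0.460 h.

The intermediate concentration in a first-order A→B→C sequence is C_N = k₁C_{M0}(e^(−k₁t) − e^(−k₂t))/(k₂−k₁).
e^(−k₁t) = e^(−0.0557×0.460) = e^(−0.02562) = 0.9747; e^(−k₂t) = e^(−0.7314) = 0.4812.
C_N = 0.0557×2.15/(1.59−0.0557) × (0.9747−0.4812) = 0.07805×0.4935 = 0.03852 mol/L.
C_M = C_{M0}e^(−k₁t) = 2.096 mol/L, so C_P = C_{M0}−C_M−C_N = 0.01587 mol/L; C_N/C_P = 2.43.

2.43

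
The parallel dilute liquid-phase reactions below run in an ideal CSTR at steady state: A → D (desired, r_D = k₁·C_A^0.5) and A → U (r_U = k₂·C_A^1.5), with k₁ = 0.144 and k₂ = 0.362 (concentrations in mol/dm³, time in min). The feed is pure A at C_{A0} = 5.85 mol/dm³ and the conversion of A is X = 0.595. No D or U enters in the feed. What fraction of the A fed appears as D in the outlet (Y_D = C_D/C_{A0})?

Exit C_A = C_{A0}(1−X) = 5.85×0.405 = 2.369 mol/dm³.
A CSTR operates uniformly at the exit composition, giving r_D = 0.2217 and r_U = 1.320 (each k·C_A^n at C_A = 2.369).
Fraction of consumed A going to D: r_D/(r_D+r_U) = 0.1438.
C_D = 0.1438·C_{A0}·X = 0.1438×5.85×0.595 = 0.500 mol/dm³; Y_D = C_D/C_{A0} = 0.0855.

0.0855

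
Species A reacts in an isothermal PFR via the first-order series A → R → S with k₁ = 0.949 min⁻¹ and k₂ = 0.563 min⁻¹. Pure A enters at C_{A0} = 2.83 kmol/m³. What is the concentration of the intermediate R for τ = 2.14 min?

Solving the coupled first-order balances gives C_R(τ) = [k₁/(k₂−k₁)]·C_{A0}·(e^(−k₁τ) − e^(−k₂τ)).
e^(−k₁τ) = e^(−0.949×2.14) = e^(−2.031) = 0.1312; e^(−k₂τ) = e^(−1.205) = 0.2997.
C_R = 0.949×2.83/(0.563−0.949) × (0.1312−0.2997) = (-6.958)×(-0.1685) = 1.173 kmol/m³.

1.17 kmol/m³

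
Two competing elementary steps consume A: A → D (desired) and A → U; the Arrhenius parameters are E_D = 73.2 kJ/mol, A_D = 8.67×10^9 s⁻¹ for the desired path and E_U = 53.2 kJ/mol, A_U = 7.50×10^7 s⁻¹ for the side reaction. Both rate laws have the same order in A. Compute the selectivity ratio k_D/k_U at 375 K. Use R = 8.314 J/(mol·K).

Since both paths have the same order in A, the concentration cancels and S_{D/U} = k_D/k_U = (A_D/A_U)·exp[(E_U−E_D)/(RT)].
(E_U−E_D)/(RT) = (53.2−73.2)×10³/(8.314×375) = -20000/3118 = -6.415.
k_D/k_U = (8.67×10^9/7.50×10^7)·exp(-6.415) = 115.6 × 0.001637 = 0.189.
Since E_D > E_U, raising the temperature improves selectivity toward D.

0.189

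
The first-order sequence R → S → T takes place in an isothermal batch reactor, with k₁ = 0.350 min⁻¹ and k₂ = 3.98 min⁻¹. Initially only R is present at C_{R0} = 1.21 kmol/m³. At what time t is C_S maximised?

The intermediate peaks when r₁ = r₂, i.e. k₁e^(−k₁t) = k₂e^(−k₂t), giving t_opt = ln(k₂/k₁)/(k₂−k₁).
= ln(3.98/0.350)/(3.98−0.350) = ln(11.37)/3.630 = 2.431/3.630 = 0.670 min.

0.670 min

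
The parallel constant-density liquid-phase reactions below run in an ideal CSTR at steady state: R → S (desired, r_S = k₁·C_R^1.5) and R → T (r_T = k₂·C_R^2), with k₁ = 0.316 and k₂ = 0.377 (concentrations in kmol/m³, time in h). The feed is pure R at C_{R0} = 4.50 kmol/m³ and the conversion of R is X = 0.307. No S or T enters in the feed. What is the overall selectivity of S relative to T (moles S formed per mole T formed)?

Exit C_R = C_{R0}(1−X) = 4.50×0.693 = 3.119 kmol/m³.
In a CSTR the entire volume is at exit conditions, so r_S = 0.316×3.119^1.5 = 1.740 and r_T = 0.377×3.119^2 = 3.666.
Overall selectivity = C_S/C_T = r_Sτ/(r_Tτ) = r_S/r_T = 0.475.

0.475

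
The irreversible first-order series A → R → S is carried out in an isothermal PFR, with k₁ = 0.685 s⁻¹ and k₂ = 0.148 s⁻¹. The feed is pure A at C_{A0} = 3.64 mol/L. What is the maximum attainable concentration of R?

Evaluating C_R at τ_opt = ln(k₂/k₁)/(k₂−k₁) gives C_{R,max}/C_{A0} = (k₁/k₂)^[k₂/(k₂−k₁)].
= (0.685/0.148)^(0.148/(0.148−0.685)) = (4.628)^(-0.2756) = 0.6555.
C_{R,max} = 0.6555×3.64 = 2.39 mol/L.

2.39 mol/L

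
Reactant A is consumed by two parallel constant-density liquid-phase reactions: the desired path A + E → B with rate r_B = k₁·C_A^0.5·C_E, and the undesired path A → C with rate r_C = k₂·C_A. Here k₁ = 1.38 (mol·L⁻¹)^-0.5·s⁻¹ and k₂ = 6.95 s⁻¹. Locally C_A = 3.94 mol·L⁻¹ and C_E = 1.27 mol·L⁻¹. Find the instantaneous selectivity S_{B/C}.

S_{B/C} = r_B/r_C = (k₁·C_A^0.5·C_E)/(k₂·C_A) = (k₁/k₂)·C_A^-0.5·C_E.
= (1.38×3.940^0.5×1.270) / (6.95×3.940) = 3.479/27.38 = 0.127.
The undesired path is higher order in A, so low C_A (CSTR or dilute feed) favours B.

0.127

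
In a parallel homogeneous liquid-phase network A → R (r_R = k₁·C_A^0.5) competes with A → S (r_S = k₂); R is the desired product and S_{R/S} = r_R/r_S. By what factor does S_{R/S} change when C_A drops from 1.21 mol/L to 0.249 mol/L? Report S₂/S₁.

S_{R/S} = (k₁/k₂)·C_A^0.5, so S₂/S₁ = (C_{A,2}/C_{A,1})^0.5.
= (0.249/1.21)^0.5 = (0.2058)^0.5 = 0.454.
Selectivity toward R falls as C_A falls — high-concentration operation is favoured.

0.454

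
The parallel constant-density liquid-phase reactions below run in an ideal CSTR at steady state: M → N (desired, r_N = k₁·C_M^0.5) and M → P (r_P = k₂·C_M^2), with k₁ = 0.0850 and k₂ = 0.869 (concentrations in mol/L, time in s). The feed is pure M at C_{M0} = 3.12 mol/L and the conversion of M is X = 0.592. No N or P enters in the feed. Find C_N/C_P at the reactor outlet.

0.0681

Exit C_M = C_{M0}(1−X) = 3.12×0.408 = 1.273 mol/L.
A CSTR operates uniformly at the exit composition, giving r_N = 0.09590 and r_P = 1.408 (each k·C_M^n at C_M = 1.273).
Overall selectivity = C_N/C_P = r_Nτ/(r_Pτ) = r_N/r_P = 0.0681.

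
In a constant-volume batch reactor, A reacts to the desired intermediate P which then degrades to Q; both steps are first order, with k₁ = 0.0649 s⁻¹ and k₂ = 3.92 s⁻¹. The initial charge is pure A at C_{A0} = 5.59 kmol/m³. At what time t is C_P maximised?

1.06 s

The intermediate peaks when r₁ = r₂, i.e. k₁e^(−k₁t) = k₂e^(−k₂t), giving t_opt = ln(k₂/k₁)/(k₂−k₁).
= ln(3.92/0.0649)/(3.92−0.0649) = ln(60.40)/3.855 = 4.101/3.855 = 1.06 s.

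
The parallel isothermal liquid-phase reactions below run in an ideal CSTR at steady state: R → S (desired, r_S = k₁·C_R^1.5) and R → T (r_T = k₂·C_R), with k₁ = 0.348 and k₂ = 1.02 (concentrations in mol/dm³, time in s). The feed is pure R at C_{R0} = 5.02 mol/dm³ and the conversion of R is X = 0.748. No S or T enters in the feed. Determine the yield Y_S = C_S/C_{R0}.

Exit C_R = C_{R0}(1−X) = 5.02×0.252 = 1.265 mol/dm³.
A CSTR operates uniformly at the exit composition, giving r_S = 0.4951 and r_T = 1.290 (each k·C_R^n at C_R = 1.265).
Fraction of consumed R going to S: r_S/(r_S+r_T) = 0.2773.
C_S = 0.2773·C_{R0}·X = 0.2773×5.02×0.748 = 1.04 mol/dm³; Y_S = C_S/C_{R0} = 0.207.

0.207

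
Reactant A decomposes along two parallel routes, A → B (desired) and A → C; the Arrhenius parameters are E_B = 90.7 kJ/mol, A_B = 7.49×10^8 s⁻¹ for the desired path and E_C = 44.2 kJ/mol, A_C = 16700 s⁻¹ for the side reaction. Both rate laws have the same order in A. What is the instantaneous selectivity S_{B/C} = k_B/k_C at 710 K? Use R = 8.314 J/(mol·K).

17.0

k_B/k_C = (A_B/A_C)·exp[−(E_B−E_C)/(RT)] = (A_B/A_C)·exp[(E_C−E_B)/(RT)].
(E_C−E_B)/(RT) = (44.2−90.7)×10³/(8.314×710) = -46500/5903 = -7.877.
k_B/k_C = (7.49×10^8/16700)·exp(-7.877) = 44850 × 3.792×10^-4 = 17.0.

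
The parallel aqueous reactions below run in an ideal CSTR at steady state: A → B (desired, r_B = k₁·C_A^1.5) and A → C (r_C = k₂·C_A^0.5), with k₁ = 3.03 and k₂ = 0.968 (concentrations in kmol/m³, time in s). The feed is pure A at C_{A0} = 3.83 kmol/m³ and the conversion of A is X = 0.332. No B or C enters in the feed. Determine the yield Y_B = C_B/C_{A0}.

Exit C_A = C_{A0}(1−X) = 3.83×0.668 = 2.558 kmol/m³.
Rates in a CSTR are evaluated at the outlet concentration: r_B = 3.03×2.558^1.5 = 12.40, r_C = 0.968×2.558^0.5 = 1.548.
Fraction of consumed A going to B: r_B/(r_B+r_C) = 0.8890.
C_B = 0.8890·C_{A0}·X = 0.8890×3.83×0.332 = 1.13 kmol/m³; Y_B = C_B/C_{A0} = 0.295.

0.295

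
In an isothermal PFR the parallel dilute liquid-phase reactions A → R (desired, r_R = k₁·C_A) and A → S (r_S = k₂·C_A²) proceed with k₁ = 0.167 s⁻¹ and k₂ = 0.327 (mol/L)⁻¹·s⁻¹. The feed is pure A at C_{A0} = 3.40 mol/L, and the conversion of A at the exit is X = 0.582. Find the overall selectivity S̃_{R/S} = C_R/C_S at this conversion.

0.223

C_A = C_{A0}(1−X) = 1.421 mol/L.
Along a PFR/batch, dC_R/dC_A = −r_R/(r_R+r_S) = −k₁/(k₁+k₂·C_A).
Integrating from C_{A0} to C_A: C_R = (0.167/0.327)·ln[(0.167+0.327·3.40)/(0.167+0.327·1.42)] = 0.5107·ln(1.279/0.6317) = 0.3602 mol/L.
C_S = (C_{A0}−C_A)−C_R = 1.619 mol/L; S̃_{R/S} = 0.3602/1.619 = 0.223.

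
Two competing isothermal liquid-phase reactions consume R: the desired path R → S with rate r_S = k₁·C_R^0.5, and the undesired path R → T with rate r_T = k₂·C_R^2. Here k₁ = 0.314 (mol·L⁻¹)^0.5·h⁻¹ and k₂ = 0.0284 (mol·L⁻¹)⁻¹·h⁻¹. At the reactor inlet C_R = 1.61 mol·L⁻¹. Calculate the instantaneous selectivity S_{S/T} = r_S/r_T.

S_{S/T} = r_S/r_T = (k₁·C_R^0.5)/(k₂·C_R^2) = (k₁/k₂)·C_R^-1.5.
= (0.314×1.610^0.5) / (0.0284×1.610^2) = 0.3984/0.07362 = 5.41.
The undesired path is higher order in R, so low C_R (CSTR or dilute feed) favours S.

5.41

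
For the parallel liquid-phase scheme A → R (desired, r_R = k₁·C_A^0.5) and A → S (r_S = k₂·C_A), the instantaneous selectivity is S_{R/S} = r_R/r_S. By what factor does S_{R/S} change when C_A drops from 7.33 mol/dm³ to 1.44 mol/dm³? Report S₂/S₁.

2.26

S_{R/S} = (k₁/k₂)·C_A^-0.5, so S₂/S₁ = (C_{A,2}/C_{A,1})^-0.5.
= (1.44/7.33)^(-0.5) = (0.1965)^(-0.5) = 2.26.
Selectivity toward R rises as C_A falls — low-concentration operation is favoured.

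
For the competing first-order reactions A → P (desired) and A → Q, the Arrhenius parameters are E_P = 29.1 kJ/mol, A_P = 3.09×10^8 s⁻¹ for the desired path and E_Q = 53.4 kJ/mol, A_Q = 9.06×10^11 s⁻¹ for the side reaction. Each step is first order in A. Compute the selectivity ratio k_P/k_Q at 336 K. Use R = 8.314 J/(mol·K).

2.04

With equal orders, S_{P/Q} = k_P/k_Q = (A_P/A_Q)·exp[(E_Q−E_P)/(RT)].
(E_Q−E_P)/(RT) = (53.4−29.1)×10³/(8.314×336) = 24300/2794 = 8.699.
k_P/k_Q = (3.09×10^8/9.06×10^11)·exp(8.699) = 3.411×10^-4 × 5995 = 2.04.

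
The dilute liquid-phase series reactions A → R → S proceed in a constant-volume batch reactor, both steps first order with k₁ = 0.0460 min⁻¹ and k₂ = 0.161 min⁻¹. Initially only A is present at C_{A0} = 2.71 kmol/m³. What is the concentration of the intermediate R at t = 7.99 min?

Solving the coupled first-order balances gives C_R(t) = [k₁/(k₂−k₁)]·C_{A0}·(e^(−k₁t) − e^(−k₂t)).
e^(−k₁t) = e^(−0.0460×7.99) = e^(−0.3675) = 0.6924; e^(−k₂t) = e^(−1.286) = 0.2763.
C_R = 0.0460×2.71/(0.161−0.0460) × (0.6924−0.2763) = 1.084×0.4162 = 0.4511 kmol/m³.

0.451 kmol/m³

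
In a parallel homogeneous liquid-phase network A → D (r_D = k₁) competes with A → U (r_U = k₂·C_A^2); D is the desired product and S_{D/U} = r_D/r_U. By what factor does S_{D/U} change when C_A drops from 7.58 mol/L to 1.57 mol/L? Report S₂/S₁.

23.3

S_{D/U} = (k₁/k₂)·C_A^-2, so S₂/S₁ = (C_{A,2}/C_{A,1})^-2.
= (1.57/7.58)^(-2) = (0.2071)^(-2) = 23.3.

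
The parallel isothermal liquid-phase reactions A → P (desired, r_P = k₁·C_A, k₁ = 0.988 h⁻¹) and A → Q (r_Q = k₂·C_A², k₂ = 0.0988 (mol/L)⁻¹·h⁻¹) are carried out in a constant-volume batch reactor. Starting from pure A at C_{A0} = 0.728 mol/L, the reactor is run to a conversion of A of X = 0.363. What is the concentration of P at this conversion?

C_A = C_{A0}(1−X) = 0.4637 mol/L.
Along a PFR/batch, dC_P/dC_A = −r_P/(r_P+r_Q) = −k₁/(k₁+k₂·C_A).
Integrating from C_{A0} to C_A: C_P = (0.988/0.0988)·ln[(0.988+0.0988·0.728)/(0.988+0.0988·0.464)] = 10.00·ln(1.060/1.034) = 0.2494 mol/L.

0.249 mol/L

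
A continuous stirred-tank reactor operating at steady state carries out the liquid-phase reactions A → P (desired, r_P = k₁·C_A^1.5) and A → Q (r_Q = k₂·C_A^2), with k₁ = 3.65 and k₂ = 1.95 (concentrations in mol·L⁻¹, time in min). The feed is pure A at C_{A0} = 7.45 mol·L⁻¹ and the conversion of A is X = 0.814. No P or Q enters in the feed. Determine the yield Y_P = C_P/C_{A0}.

Exit C_A = C_{A0}(1−X) = 7.45×0.186 = 1.386 mol·L⁻¹.
Rates in a CSTR are evaluated at the outlet concentration: r_P = 3.65×1.386^1.5 = 5.954, r_Q = 1.95×1.386^2 = 3.744.
Fraction of consumed A going to P: r_P/(r_P+r_Q) = 0.6139.
C_P = 0.6139·C_{A0}·X = 0.6139×7.45×0.814 = 3.72 mol·L⁻¹; Y_P = C_P/C_{A0} = 0.500.

0.500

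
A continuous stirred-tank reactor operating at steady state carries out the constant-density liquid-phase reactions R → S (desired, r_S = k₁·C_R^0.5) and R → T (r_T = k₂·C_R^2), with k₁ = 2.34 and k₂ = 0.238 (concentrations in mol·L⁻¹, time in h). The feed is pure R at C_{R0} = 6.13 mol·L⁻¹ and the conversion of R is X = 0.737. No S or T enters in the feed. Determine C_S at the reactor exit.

Exit C_R = C_{R0}(1−X) = 6.13×0.263 = 1.612 mol·L⁻¹.
Rates in a CSTR are evaluated at the outlet concentration: r_S = 2.34×1.612^0.5 = 2.971, r_T = 0.238×1.612^2 = 0.6186.
Fraction of consumed R going to S: r_S/(r_S+r_T) = 0.8277.
C_S = 0.8277·C_{R0}·X = 0.8277×6.13×0.737 = 3.74 mol·L⁻¹.

3.74 mol·L⁻¹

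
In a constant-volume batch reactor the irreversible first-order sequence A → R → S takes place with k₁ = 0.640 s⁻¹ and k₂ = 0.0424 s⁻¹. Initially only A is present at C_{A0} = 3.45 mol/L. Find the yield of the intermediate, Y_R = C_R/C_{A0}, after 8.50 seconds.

0.742

Solving the coupled first-order balances gives C_R(t) = [k₁/(k₂−k₁)]·C_{A0}·(e^(−k₁t) − e^(−k₂t)).
e^(−k₁t) = e^(−0.640×8.50) = e^(−5.440) = 0.004339; e^(−k₂t) = e^(−0.3604) = 0.6974.
C_R = 0.640×3.45/(0.0424−0.640) × (0.004339−0.6974) = (-3.695)×(-0.6931) = 2.561 mol/L.
Y_R = C_R/C_{A0} = 2.561/3.45 = 0.742.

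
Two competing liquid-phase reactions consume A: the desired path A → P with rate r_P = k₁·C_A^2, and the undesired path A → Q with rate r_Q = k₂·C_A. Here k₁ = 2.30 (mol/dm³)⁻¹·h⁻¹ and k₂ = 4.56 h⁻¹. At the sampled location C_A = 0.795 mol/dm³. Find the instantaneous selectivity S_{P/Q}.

0.401

S_{P/Q} = r_P/r_Q = (k₁·C_A^2)/(k₂·C_A) = (k₁/k₂)·C_A.
= (2.30×0.7950^2) / (4.56×0.7950) = 1.454/3.625 = 0.401.
Since the desired path is higher order in A, keeping C_A high (PFR or concentrated feed) favours P.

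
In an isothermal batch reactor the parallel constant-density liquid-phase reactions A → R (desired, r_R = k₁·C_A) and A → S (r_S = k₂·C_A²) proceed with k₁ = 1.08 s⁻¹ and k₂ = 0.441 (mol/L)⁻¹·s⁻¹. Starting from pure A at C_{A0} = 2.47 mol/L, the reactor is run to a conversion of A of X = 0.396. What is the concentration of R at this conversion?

C_A = C_{A0}(1−X) = 1.492 mol/L.
Along a PFR/batch, dC_R/dC_A = −r_R/(r_R+r_S) = −k₁/(k₁+k₂·C_A).
Integrating from C_{A0} to C_A: C_R = (1.08/0.441)·ln[(1.08+0.441·2.47)/(1.08+0.441·1.49)] = 2.449·ln(2.169/1.738) = 0.5429 mol/L.

0.543 mol/L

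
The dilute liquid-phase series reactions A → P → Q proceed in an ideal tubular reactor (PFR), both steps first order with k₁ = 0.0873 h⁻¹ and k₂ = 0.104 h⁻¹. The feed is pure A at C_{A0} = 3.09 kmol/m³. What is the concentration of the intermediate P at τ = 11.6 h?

1.03 kmol/m³

Solving the coupled first-order balances gives C_P(τ) = [k₁/(k₂−k₁)]·C_{A0}·(e^(−k₁τ) − e^(−k₂τ)).
e^(−k₁τ) = e^(−0.0873×11.6) = e^(−1.013) = 0.3632; e^(−k₂τ) = e^(−1.206) = 0.2993.
C_P = 0.0873×3.09/(0.104−0.0873) × (0.3632−0.2993) = 16.15×0.06397 = 1.033 kmol/m³.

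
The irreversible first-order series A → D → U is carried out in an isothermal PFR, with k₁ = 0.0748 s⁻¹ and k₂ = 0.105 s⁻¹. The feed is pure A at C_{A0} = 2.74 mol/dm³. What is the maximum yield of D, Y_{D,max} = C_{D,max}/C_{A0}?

Evaluating C_D at τ_opt = ln(k₂/k₁)/(k₂−k₁) gives C_{D,max}/C_{A0} = (k₁/k₂)^[k₂/(k₂−k₁)].
= (0.0748/0.105)^(0.105/(0.105−0.0748)) = (0.7124)^(3.477) = 0.3075.

0.308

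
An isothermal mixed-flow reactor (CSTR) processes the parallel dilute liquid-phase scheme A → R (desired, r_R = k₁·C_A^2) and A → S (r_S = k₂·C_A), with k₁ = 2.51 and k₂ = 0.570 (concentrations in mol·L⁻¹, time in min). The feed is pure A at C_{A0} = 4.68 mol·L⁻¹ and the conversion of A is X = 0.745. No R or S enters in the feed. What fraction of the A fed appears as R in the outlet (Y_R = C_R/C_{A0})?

0.626

Exit C_A = C_{A0}(1−X) = 4.68×0.255 = 1.193 mol·L⁻¹.
A CSTR operates uniformly at the exit composition, giving r_R = 3.575 and r_S = 0.6802 (each k·C_A^n at C_A = 1.193).
Fraction of consumed A going to R: r_R/(r_R+r_S) = 0.8401.
C_R = 0.8401·C_{A0}·X = 0.8401×4.68×0.745 = 2.93 mol·L⁻¹; Y_R = C_R/C_{A0} = 0.626.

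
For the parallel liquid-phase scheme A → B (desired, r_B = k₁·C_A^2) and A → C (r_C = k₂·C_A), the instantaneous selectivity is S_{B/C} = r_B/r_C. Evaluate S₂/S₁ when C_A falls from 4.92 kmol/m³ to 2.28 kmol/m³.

S_{B/C} = (k₁/k₂)·C_A, so S₂/S₁ = (C_{A,2}/C_{A,1}).
= 2.28/4.92 = 0.463.
Selectivity toward B falls as C_A falls — high-concentration operation is favoured.

0.463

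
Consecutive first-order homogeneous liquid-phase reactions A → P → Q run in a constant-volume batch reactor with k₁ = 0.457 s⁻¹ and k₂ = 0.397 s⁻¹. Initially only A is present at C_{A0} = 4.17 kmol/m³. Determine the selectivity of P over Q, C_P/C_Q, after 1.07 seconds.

4.02

For first-order series with pure A initially, C_P(t) = k₁C_{A0}/(k₂−k₁)·(e^(−k₁t) − e^(−k₂t)).
e^(−k₁t) = e^(−0.457×1.07) = e^(−0.4890) = 0.6132; e^(−k₂t) = e^(−0.4248) = 0.6539.
C_P = 0.457×4.17/(0.397−0.457) × (0.6132−0.6539) = (-31.76)×(-0.04066) = 1.291 kmol/m³.
C_A = C_{A0}e^(−k₁t) = 2.557 kmol/m³, so C_Q = C_{A0}−C_A−C_P = 0.3213 kmol/m³; C_P/C_Q = 4.02.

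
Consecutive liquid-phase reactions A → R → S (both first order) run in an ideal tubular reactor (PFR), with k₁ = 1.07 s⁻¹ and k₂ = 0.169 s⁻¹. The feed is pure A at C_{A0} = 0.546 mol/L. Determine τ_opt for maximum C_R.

Setting dC_R/dτ = 0 gives τ_opt = ln(k₂/k₁)/(k₂−k₁).
= ln(0.169/1.07)/(0.169−1.07) = ln(0.1579)/-0.9010 = -1.846/-0.9010 = 2.05 s.

2.05 s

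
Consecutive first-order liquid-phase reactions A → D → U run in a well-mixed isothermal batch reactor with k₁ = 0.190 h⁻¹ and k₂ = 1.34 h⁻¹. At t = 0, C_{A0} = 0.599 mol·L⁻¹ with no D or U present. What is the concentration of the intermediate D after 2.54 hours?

0.0578 mol·L⁻¹

Solving the coupled first-order balances gives C_D(t) = [k₁/(k₂−k₁)]·C_{A0}·(e^(−k₁t) − e^(−k₂t)).
e^(−k₁t) = e^(−0.190×2.54) = e^(−0.4826) = 0.6172; e^(−k₂t) = e^(−3.404) = 0.03325.
C_D = 0.190×0.599/(1.34−0.190) × (0.6172−0.03325) = 0.09897×0.5839 = 0.05779 mol·L⁻¹.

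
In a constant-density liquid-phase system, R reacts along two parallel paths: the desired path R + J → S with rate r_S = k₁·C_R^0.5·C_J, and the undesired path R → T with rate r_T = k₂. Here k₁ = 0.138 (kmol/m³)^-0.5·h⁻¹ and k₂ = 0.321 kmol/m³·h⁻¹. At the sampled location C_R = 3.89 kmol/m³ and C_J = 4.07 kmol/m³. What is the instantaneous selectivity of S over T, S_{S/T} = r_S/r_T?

S_{S/T} = r_S/r_T = (k₁·C_R^0.5·C_J)/(k₂) = (k₁/k₂)·C_R^0.5·C_J.
= (0.138×3.890^0.5×4.070) / (0.321) = 1.108/0.3210 = 3.45.
Since the desired path is higher order in R, keeping C_R high (PFR or concentrated feed) favours S.

3.45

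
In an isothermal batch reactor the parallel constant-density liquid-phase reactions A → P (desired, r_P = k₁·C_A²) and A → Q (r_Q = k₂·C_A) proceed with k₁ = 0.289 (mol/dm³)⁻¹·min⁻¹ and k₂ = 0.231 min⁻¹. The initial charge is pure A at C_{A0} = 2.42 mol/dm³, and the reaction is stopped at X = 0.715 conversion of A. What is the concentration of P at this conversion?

1.11 mol/dm³

C_A = C_{A0}(1−X) = 0.6897 mol/dm³.
Along a PFR/batch, dC_Q/dC_A = −r_Q/(r_P+r_Q) = −k₂/(k₂+k₁·C_A).
Integrating from C_{A0} to C_A: C_Q = (0.231/0.289)·ln[(0.231+0.289·2.42)/(0.231+0.289·0.690)] = 0.7993·ln(0.9304/0.4303) = 0.6163 mol/dm³.
Then C_P = (C_{A0}−C_A) − C_Q = 1.730 − 0.6163 = 1.114 mol/dm³.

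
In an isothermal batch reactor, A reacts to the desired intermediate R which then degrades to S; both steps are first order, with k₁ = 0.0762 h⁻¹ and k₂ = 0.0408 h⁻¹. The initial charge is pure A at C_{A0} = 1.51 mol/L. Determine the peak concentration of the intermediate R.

At the optimum, C_{R,max}/C_{A0} = (k₁/k₂)^[k₂/(k₂−k₁)].
= (0.0762/0.0408)^(0.0408/(0.0408−0.0762)) = (1.868)^(-1.153) = 0.4868.
C_{R,max} = 0.4868×1.51 = 0.735 mol/L.

0.735 mol/L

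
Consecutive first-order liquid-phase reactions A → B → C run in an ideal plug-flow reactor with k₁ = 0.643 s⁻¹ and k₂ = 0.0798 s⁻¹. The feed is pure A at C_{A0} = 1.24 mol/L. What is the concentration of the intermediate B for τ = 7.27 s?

0.779 mol/L

Solving the coupled first-order balances gives C_B(τ) = [k₁/(k₂−k₁)]·C_{A0}·(e^(−k₁τ) − e^(−k₂τ)).
e^(−k₁τ) = e^(−0.643×7.27) = e^(−4.675) = 0.009329; e^(−k₂τ) = e^(−0.5801) = 0.5598.
C_B = 0.643×1.24/(0.0798−0.643) × (0.009329−0.5598) = (-1.416)×(-0.5505) = 0.7793 mol/L.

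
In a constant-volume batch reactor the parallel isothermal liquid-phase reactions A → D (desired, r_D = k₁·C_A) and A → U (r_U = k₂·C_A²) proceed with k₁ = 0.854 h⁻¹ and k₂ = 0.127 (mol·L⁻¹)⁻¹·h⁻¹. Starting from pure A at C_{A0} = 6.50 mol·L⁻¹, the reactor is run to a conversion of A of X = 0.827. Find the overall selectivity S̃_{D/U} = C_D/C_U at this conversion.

1.88

C_A = C_{A0}(1−X) = 1.125 mol·L⁻¹.
Along a PFR/batch, dC_D/dC_A = −r_D/(r_D+r_U) = −k₁/(k₁+k₂·C_A).
Integrating from C_{A0} to C_A: C_D = (0.854/0.127)·ln[(0.854+0.127·6.50)/(0.854+0.127·1.12)] = 6.724·ln(1.679/0.9968) = 3.508 mol·L⁻¹.
C_U = (C_{A0}−C_A)−C_D = 1.867 mol·L⁻¹; S̃_{D/U} = 3.508/1.867 = 1.88.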